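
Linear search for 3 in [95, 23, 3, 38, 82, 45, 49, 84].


i=0: 95!=3
i=1: 23!=3
i=2: 3==3 found!

Found at 2, 3 comps


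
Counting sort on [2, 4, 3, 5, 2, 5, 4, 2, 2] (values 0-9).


Input: [2, 4, 3, 5, 2, 5, 4, 2, 2]
Counts: [0, 0, 4, 1, 2, 2, 0, 0, 0, 0]

Sorted: [2, 2, 2, 2, 3, 4, 4, 5, 5]


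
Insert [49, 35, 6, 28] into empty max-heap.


Insert 49: [49]
Insert 35: [49, 35]
Insert 6: [49, 35, 6]
Insert 28: [49, 35, 6, 28]

Final heap: [49, 35, 6, 28]


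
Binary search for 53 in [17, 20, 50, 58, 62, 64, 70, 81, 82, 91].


Step 1: lo=0, hi=9, mid=4, val=62
Step 2: lo=0, hi=3, mid=1, val=20
Step 3: lo=2, hi=3, mid=2, val=50
Step 4: lo=3, hi=3, mid=3, val=58

Not found


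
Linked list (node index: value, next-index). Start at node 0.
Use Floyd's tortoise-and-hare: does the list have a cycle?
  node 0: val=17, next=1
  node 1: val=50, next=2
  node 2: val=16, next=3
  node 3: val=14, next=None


Floyd's tortoise (slow, +1) and hare (fast, +2):
  init: slow=0, fast=0
  step 1: slow=1, fast=2
  step 2: fast 2->3->None, no cycle

Cycle: no


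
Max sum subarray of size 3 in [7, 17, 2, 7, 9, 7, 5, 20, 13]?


[0:3]: 26
[1:4]: 26
[2:5]: 18
[3:6]: 23
[4:7]: 21
[5:8]: 32
[6:9]: 38

Max: 38 at [6:9]


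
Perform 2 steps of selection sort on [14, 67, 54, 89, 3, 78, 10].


Initial: [14, 67, 54, 89, 3, 78, 10]
Step 1: min=3 at 4
  Swap: [3, 67, 54, 89, 14, 78, 10]
Step 2: min=10 at 6
  Swap: [3, 10, 54, 89, 14, 78, 67]

After 2 steps: [3, 10, 54, 89, 14, 78, 67]


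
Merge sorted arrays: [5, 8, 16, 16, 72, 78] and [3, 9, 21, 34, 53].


Take 3 from B
Take 5 from A
Take 8 from A
Take 9 from B
Take 16 from A
Take 16 from A
Take 21 from B
Take 34 from B
Take 53 from B

Merged: [3, 5, 8, 9, 16, 16, 21, 34, 53, 72, 78]


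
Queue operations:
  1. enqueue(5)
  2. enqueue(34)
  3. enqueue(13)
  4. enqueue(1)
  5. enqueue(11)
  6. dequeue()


enqueue(5) -> [5]
enqueue(34) -> [5, 34]
enqueue(13) -> [5, 34, 13]
enqueue(1) -> [5, 34, 13, 1]
enqueue(11) -> [5, 34, 13, 1, 11]
dequeue()->5, [34, 13, 1, 11]

Final queue: [34, 13, 1, 11]


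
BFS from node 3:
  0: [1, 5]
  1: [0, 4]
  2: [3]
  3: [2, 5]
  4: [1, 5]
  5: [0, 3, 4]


Visit 3, enqueue [2, 5]
Visit 2, enqueue []
Visit 5, enqueue [0, 4]
Visit 0, enqueue [1]
Visit 4, enqueue []
Visit 1, enqueue []

BFS order: [3, 2, 5, 0, 4, 1]


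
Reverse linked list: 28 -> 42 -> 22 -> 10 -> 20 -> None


Step 1: curr=28, set curr.next=prev(None) | reversed so far: 28
Step 2: curr=42, set curr.next=prev(28) | reversed so far: 42 -> 28
Step 3: curr=22, set curr.next=prev(42) | reversed so far: 22 -> 42 -> 28
Step 4: curr=10, set curr.next=prev(22) | reversed so far: 10 -> 22 -> 42 -> 28
Step 5: curr=20, set curr.next=prev(10) | reversed so far: 20 -> 10 -> 22 -> 42 -> 28

20 -> 10 -> 22 -> 42 -> 28 -> None


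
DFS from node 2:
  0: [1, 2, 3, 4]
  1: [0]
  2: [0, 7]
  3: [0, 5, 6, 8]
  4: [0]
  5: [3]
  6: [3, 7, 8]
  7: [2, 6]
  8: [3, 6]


Visit 2, push [7, 0]
Visit 0, push [4, 3, 1]
Visit 1, push []
Visit 3, push [8, 6, 5]
Visit 5, push []
Visit 6, push [8, 7]
Visit 7, push []
Visit 8, push []
Visit 4, push []

DFS order: [2, 0, 1, 3, 5, 6, 7, 8, 4]


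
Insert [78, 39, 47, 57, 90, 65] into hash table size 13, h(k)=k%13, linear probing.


Insert 78: h=0 -> slot 0
Insert 39: h=0, 1 probes -> slot 1
Insert 47: h=8 -> slot 8
Insert 57: h=5 -> slot 5
Insert 90: h=12 -> slot 12
Insert 65: h=0, 2 probes -> slot 2

Table: [78, 39, 65, None, None, 57, None, None, 47, None, None, None, 90]


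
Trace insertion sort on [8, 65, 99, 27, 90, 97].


Initial: [8, 65, 99, 27, 90, 97]
Insert 65: [8, 65, 99, 27, 90, 97]
Insert 99: [8, 65, 99, 27, 90, 97]
Insert 27: [8, 27, 65, 99, 90, 97]
Insert 90: [8, 27, 65, 90, 99, 97]
Insert 97: [8, 27, 65, 90, 97, 99]

Sorted: [8, 27, 65, 90, 97, 99]


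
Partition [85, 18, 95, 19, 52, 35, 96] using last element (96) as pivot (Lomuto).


Pivot: 96
  85 <= 96: advance i (no swap)
  18 <= 96: advance i (no swap)
  95 <= 96: advance i (no swap)
  19 <= 96: advance i (no swap)
  52 <= 96: advance i (no swap)
  35 <= 96: advance i (no swap)
Place pivot at 6: [85, 18, 95, 19, 52, 35, 96]

Partitioned: [85, 18, 95, 19, 52, 35, 96]


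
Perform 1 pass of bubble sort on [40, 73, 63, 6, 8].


Initial: [40, 73, 63, 6, 8]
Pass 1: [40, 63, 6, 8, 73] (3 swaps)

After 1 pass: [40, 63, 6, 8, 73]


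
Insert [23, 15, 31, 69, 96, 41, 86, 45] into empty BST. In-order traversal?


Insert 23: root
Insert 15: L from 23
Insert 31: R from 23
Insert 69: R from 23 -> R from 31
Insert 96: R from 23 -> R from 31 -> R from 69
Insert 41: R from 23 -> R from 31 -> L from 69
Insert 86: R from 23 -> R from 31 -> R from 69 -> L from 96
Insert 45: R from 23 -> R from 31 -> L from 69 -> R from 41

In-order: [15, 23, 31, 41, 45, 69, 86, 96]


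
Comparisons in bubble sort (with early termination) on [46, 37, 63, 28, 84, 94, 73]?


Algorithm: bubble sort (with early termination)
Input: [46, 37, 63, 28, 84, 94, 73]
Sorted: [28, 37, 46, 63, 73, 84, 94]

18


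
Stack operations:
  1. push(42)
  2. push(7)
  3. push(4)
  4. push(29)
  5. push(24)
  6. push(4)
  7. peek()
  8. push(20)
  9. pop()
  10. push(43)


push(42) -> [42]
push(7) -> [42, 7]
push(4) -> [42, 7, 4]
push(29) -> [42, 7, 4, 29]
push(24) -> [42, 7, 4, 29, 24]
push(4) -> [42, 7, 4, 29, 24, 4]
peek()->4
push(20) -> [42, 7, 4, 29, 24, 4, 20]
pop()->20, [42, 7, 4, 29, 24, 4]
push(43) -> [42, 7, 4, 29, 24, 4, 43]

Final stack: [42, 7, 4, 29, 24, 4, 43]


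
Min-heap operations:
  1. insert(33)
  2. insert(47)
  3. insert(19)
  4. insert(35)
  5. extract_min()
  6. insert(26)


insert(33) -> [33]
insert(47) -> [33, 47]
insert(19) -> [19, 47, 33]
insert(35) -> [19, 35, 33, 47]
extract_min()->19, [33, 35, 47]
insert(26) -> [26, 33, 47, 35]

Final heap: [26, 33, 47, 35]


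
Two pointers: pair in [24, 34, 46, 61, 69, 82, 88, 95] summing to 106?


lo=0(24)+hi=7(95)=119
lo=0(24)+hi=6(88)=112
lo=0(24)+hi=5(82)=106

Yes: 24+82=106


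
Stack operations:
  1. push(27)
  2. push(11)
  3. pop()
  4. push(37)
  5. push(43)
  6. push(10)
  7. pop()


push(27) -> [27]
push(11) -> [27, 11]
pop()->11, [27]
push(37) -> [27, 37]
push(43) -> [27, 37, 43]
push(10) -> [27, 37, 43, 10]
pop()->10, [27, 37, 43]

Final stack: [27, 37, 43]


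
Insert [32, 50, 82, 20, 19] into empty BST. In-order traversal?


Insert 32: root
Insert 50: R from 32
Insert 82: R from 32 -> R from 50
Insert 20: L from 32
Insert 19: L from 32 -> L from 20

In-order: [19, 20, 32, 50, 82]


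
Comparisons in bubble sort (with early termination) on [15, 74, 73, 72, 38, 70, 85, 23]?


Algorithm: bubble sort (with early termination)
Input: [15, 74, 73, 72, 38, 70, 85, 23]
Sorted: [15, 23, 38, 70, 72, 73, 74, 85]

28


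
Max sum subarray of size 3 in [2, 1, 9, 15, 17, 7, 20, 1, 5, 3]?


[0:3]: 12
[1:4]: 25
[2:5]: 41
[3:6]: 39
[4:7]: 44
[5:8]: 28
[6:9]: 26
[7:10]: 9

Max: 44 at [4:7]


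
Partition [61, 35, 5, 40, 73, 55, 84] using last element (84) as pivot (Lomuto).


Pivot: 84
  61 <= 84: advance i (no swap)
  35 <= 84: advance i (no swap)
  5 <= 84: advance i (no swap)
  40 <= 84: advance i (no swap)
  73 <= 84: advance i (no swap)
  55 <= 84: advance i (no swap)
Place pivot at 6: [61, 35, 5, 40, 73, 55, 84]

Partitioned: [61, 35, 5, 40, 73, 55, 84]


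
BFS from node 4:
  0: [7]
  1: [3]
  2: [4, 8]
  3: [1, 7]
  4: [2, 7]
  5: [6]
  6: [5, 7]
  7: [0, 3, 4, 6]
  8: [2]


Visit 4, enqueue [2, 7]
Visit 2, enqueue [8]
Visit 7, enqueue [0, 3, 6]
Visit 8, enqueue []
Visit 0, enqueue []
Visit 3, enqueue [1]
Visit 6, enqueue [5]
Visit 1, enqueue []
Visit 5, enqueue []

BFS order: [4, 2, 7, 8, 0, 3, 6, 1, 5]


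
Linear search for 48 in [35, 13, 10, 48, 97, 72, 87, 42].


i=0: 35!=48
i=1: 13!=48
i=2: 10!=48
i=3: 48==48 found!

Found at 3, 4 comps


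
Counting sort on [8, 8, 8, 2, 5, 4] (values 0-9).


Input: [8, 8, 8, 2, 5, 4]
Counts: [0, 0, 1, 0, 1, 1, 0, 0, 3, 0]

Sorted: [2, 4, 5, 8, 8, 8]


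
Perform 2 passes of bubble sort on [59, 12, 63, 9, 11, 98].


Initial: [59, 12, 63, 9, 11, 98]
Pass 1: [12, 59, 9, 11, 63, 98] (3 swaps)
Pass 2: [12, 9, 11, 59, 63, 98] (2 swaps)

After 2 passes: [12, 9, 11, 59, 63, 98]


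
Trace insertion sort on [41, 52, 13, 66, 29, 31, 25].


Initial: [41, 52, 13, 66, 29, 31, 25]
Insert 52: [41, 52, 13, 66, 29, 31, 25]
Insert 13: [13, 41, 52, 66, 29, 31, 25]
Insert 66: [13, 41, 52, 66, 29, 31, 25]
Insert 29: [13, 29, 41, 52, 66, 31, 25]
Insert 31: [13, 29, 31, 41, 52, 66, 25]
Insert 25: [13, 25, 29, 31, 41, 52, 66]

Sorted: [13, 25, 29, 31, 41, 52, 66]


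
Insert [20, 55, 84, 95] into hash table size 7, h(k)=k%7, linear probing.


Insert 20: h=6 -> slot 6
Insert 55: h=6, 1 probes -> slot 0
Insert 84: h=0, 1 probes -> slot 1
Insert 95: h=4 -> slot 4

Table: [55, 84, None, None, 95, None, 20]


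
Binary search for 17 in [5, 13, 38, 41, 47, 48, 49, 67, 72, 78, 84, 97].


Step 1: lo=0, hi=11, mid=5, val=48
Step 2: lo=0, hi=4, mid=2, val=38
Step 3: lo=0, hi=1, mid=0, val=5
Step 4: lo=1, hi=1, mid=1, val=13

Not found


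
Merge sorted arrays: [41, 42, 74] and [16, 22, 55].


Take 16 from B
Take 22 from B
Take 41 from A
Take 42 from A
Take 55 from B

Merged: [16, 22, 41, 42, 55, 74]


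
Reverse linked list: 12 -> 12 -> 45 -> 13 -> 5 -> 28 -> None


Step 1: curr=12, set curr.next=prev(None) | reversed so far: 12
Step 2: curr=12, set curr.next=prev(12) | reversed so far: 12 -> 12
Step 3: curr=45, set curr.next=prev(12) | reversed so far: 45 -> 12 -> 12
Step 4: curr=13, set curr.next=prev(45) | reversed so far: 13 -> 45 -> 12 -> 12
Step 5: curr=5, set curr.next=prev(13) | reversed so far: 5 -> 13 -> 45 -> 12 -> 12
Step 6: curr=28, set curr.next=prev(5) | reversed so far: 28 -> 5 -> 13 -> 45 -> 12 -> 12

28 -> 5 -> 13 -> 45 -> 12 -> 12 -> None


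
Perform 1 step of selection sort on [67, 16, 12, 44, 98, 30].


Initial: [67, 16, 12, 44, 98, 30]
Step 1: min=12 at 2
  Swap: [12, 16, 67, 44, 98, 30]

After 1 step: [12, 16, 67, 44, 98, 30]


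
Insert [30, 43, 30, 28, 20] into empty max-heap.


Insert 30: [30]
Insert 43: [43, 30]
Insert 30: [43, 30, 30]
Insert 28: [43, 30, 30, 28]
Insert 20: [43, 30, 30, 28, 20]

Final heap: [43, 30, 30, 28, 20]


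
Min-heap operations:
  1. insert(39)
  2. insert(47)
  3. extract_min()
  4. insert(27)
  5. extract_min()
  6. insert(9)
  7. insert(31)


insert(39) -> [39]
insert(47) -> [39, 47]
extract_min()->39, [47]
insert(27) -> [27, 47]
extract_min()->27, [47]
insert(9) -> [9, 47]
insert(31) -> [9, 47, 31]

Final heap: [9, 47, 31]


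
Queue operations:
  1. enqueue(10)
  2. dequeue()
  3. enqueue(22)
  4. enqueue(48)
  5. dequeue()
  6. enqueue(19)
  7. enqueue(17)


enqueue(10) -> [10]
dequeue()->10, []
enqueue(22) -> [22]
enqueue(48) -> [22, 48]
dequeue()->22, [48]
enqueue(19) -> [48, 19]
enqueue(17) -> [48, 19, 17]

Final queue: [48, 19, 17]


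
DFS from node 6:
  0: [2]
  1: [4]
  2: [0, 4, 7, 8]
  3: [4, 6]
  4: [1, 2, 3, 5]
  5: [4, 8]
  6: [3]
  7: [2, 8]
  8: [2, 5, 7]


Visit 6, push [3]
Visit 3, push [4]
Visit 4, push [5, 2, 1]
Visit 1, push []
Visit 2, push [8, 7, 0]
Visit 0, push []
Visit 7, push [8]
Visit 8, push [5]
Visit 5, push []

DFS order: [6, 3, 4, 1, 2, 0, 7, 8, 5]


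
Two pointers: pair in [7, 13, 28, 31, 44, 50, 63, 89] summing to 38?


lo=0(7)+hi=7(89)=96
lo=0(7)+hi=6(63)=70
lo=0(7)+hi=5(50)=57
lo=0(7)+hi=4(44)=51
lo=0(7)+hi=3(31)=38

Yes: 7+31=38


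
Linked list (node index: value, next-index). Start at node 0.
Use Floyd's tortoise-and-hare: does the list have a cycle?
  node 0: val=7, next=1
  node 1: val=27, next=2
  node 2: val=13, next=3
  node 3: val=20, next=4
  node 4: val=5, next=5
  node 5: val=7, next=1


Floyd's tortoise (slow, +1) and hare (fast, +2):
  init: slow=0, fast=0
  step 1: slow=1, fast=2
  step 2: slow=2, fast=4
  step 3: slow=3, fast=1
  step 4: slow=4, fast=3
  step 5: slow=5, fast=5
  slow == fast at node 5: cycle detected

Cycle: yes


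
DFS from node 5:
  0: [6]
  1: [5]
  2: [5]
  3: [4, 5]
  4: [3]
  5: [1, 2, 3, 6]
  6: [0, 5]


Visit 5, push [6, 3, 2, 1]
Visit 1, push []
Visit 2, push []
Visit 3, push [4]
Visit 4, push []
Visit 6, push [0]
Visit 0, push []

DFS order: [5, 1, 2, 3, 4, 6, 0]


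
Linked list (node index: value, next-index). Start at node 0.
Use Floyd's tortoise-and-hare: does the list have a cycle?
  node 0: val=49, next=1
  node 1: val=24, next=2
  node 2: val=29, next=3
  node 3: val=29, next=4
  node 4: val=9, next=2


Floyd's tortoise (slow, +1) and hare (fast, +2):
  init: slow=0, fast=0
  step 1: slow=1, fast=2
  step 2: slow=2, fast=4
  step 3: slow=3, fast=3
  slow == fast at node 3: cycle detected

Cycle: yes


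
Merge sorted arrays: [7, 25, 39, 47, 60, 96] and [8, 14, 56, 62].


Take 7 from A
Take 8 from B
Take 14 from B
Take 25 from A
Take 39 from A
Take 47 from A
Take 56 from B
Take 60 from A
Take 62 from B

Merged: [7, 8, 14, 25, 39, 47, 56, 60, 62, 96]


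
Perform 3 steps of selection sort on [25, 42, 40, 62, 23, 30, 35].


Initial: [25, 42, 40, 62, 23, 30, 35]
Step 1: min=23 at 4
  Swap: [23, 42, 40, 62, 25, 30, 35]
Step 2: min=25 at 4
  Swap: [23, 25, 40, 62, 42, 30, 35]
Step 3: min=30 at 5
  Swap: [23, 25, 30, 62, 42, 40, 35]

After 3 steps: [23, 25, 30, 62, 42, 40, 35]


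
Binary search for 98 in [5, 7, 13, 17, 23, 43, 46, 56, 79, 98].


Step 1: lo=0, hi=9, mid=4, val=23
Step 2: lo=5, hi=9, mid=7, val=56
Step 3: lo=8, hi=9, mid=8, val=79
Step 4: lo=9, hi=9, mid=9, val=98

Found at index 9


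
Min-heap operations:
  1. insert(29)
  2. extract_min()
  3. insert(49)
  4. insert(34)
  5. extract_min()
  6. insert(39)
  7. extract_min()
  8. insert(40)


insert(29) -> [29]
extract_min()->29, []
insert(49) -> [49]
insert(34) -> [34, 49]
extract_min()->34, [49]
insert(39) -> [39, 49]
extract_min()->39, [49]
insert(40) -> [40, 49]

Final heap: [40, 49]


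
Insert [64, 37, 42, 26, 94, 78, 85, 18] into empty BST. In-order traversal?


Insert 64: root
Insert 37: L from 64
Insert 42: L from 64 -> R from 37
Insert 26: L from 64 -> L from 37
Insert 94: R from 64
Insert 78: R from 64 -> L from 94
Insert 85: R from 64 -> L from 94 -> R from 78
Insert 18: L from 64 -> L from 37 -> L from 26

In-order: [18, 26, 37, 42, 64, 78, 85, 94]


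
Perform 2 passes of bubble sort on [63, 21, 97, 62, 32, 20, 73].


Initial: [63, 21, 97, 62, 32, 20, 73]
Pass 1: [21, 63, 62, 32, 20, 73, 97] (5 swaps)
Pass 2: [21, 62, 32, 20, 63, 73, 97] (3 swaps)

After 2 passes: [21, 62, 32, 20, 63, 73, 97]


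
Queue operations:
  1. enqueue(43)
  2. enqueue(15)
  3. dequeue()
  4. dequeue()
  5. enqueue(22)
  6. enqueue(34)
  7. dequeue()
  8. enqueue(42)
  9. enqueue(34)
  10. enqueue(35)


enqueue(43) -> [43]
enqueue(15) -> [43, 15]
dequeue()->43, [15]
dequeue()->15, []
enqueue(22) -> [22]
enqueue(34) -> [22, 34]
dequeue()->22, [34]
enqueue(42) -> [34, 42]
enqueue(34) -> [34, 42, 34]
enqueue(35) -> [34, 42, 34, 35]

Final queue: [34, 42, 34, 35]


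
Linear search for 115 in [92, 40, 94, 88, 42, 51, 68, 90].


i=0: 92!=115
i=1: 40!=115
i=2: 94!=115
i=3: 88!=115
i=4: 42!=115
i=5: 51!=115
i=6: 68!=115
i=7: 90!=115

Not found, 8 comps


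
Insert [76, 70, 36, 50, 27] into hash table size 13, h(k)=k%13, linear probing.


Insert 76: h=11 -> slot 11
Insert 70: h=5 -> slot 5
Insert 36: h=10 -> slot 10
Insert 50: h=11, 1 probes -> slot 12
Insert 27: h=1 -> slot 1

Table: [None, 27, None, None, None, 70, None, None, None, None, 36, 76, 50]


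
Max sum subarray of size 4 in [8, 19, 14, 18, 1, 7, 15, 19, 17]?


[0:4]: 59
[1:5]: 52
[2:6]: 40
[3:7]: 41
[4:8]: 42
[5:9]: 58

Max: 59 at [0:4]


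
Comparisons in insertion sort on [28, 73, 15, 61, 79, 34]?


Algorithm: insertion sort
Input: [28, 73, 15, 61, 79, 34]
Sorted: [15, 28, 34, 61, 73, 79]

10


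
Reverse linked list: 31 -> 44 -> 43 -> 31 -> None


Step 1: curr=31, set curr.next=prev(None) | reversed so far: 31
Step 2: curr=44, set curr.next=prev(31) | reversed so far: 44 -> 31
Step 3: curr=43, set curr.next=prev(44) | reversed so far: 43 -> 44 -> 31
Step 4: curr=31, set curr.next=prev(43) | reversed so far: 31 -> 43 -> 44 -> 31

31 -> 43 -> 44 -> 31 -> None


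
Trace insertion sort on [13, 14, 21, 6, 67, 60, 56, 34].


Initial: [13, 14, 21, 6, 67, 60, 56, 34]
Insert 14: [13, 14, 21, 6, 67, 60, 56, 34]
Insert 21: [13, 14, 21, 6, 67, 60, 56, 34]
Insert 6: [6, 13, 14, 21, 67, 60, 56, 34]
Insert 67: [6, 13, 14, 21, 67, 60, 56, 34]
Insert 60: [6, 13, 14, 21, 60, 67, 56, 34]
Insert 56: [6, 13, 14, 21, 56, 60, 67, 34]
Insert 34: [6, 13, 14, 21, 34, 56, 60, 67]

Sorted: [6, 13, 14, 21, 34, 56, 60, 67]


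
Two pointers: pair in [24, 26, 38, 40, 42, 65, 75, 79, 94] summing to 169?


lo=0(24)+hi=8(94)=118
lo=1(26)+hi=8(94)=120
lo=2(38)+hi=8(94)=132
lo=3(40)+hi=8(94)=134
lo=4(42)+hi=8(94)=136
lo=5(65)+hi=8(94)=159
lo=6(75)+hi=8(94)=169

Yes: 75+94=169


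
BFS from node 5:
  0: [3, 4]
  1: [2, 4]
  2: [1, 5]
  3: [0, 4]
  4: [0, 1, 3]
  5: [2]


Visit 5, enqueue [2]
Visit 2, enqueue [1]
Visit 1, enqueue [4]
Visit 4, enqueue [0, 3]
Visit 0, enqueue []
Visit 3, enqueue []

BFS order: [5, 2, 1, 4, 0, 3]


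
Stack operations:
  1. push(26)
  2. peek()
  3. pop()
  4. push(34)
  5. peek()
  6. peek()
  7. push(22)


push(26) -> [26]
peek()->26
pop()->26, []
push(34) -> [34]
peek()->34
peek()->34
push(22) -> [34, 22]

Final stack: [34, 22]


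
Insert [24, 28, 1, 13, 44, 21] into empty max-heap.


Insert 24: [24]
Insert 28: [28, 24]
Insert 1: [28, 24, 1]
Insert 13: [28, 24, 1, 13]
Insert 44: [44, 28, 1, 13, 24]
Insert 21: [44, 28, 21, 13, 24, 1]

Final heap: [44, 28, 21, 13, 24, 1]


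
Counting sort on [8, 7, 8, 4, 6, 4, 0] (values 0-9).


Input: [8, 7, 8, 4, 6, 4, 0]
Counts: [1, 0, 0, 0, 2, 0, 1, 1, 2, 0]

Sorted: [0, 4, 4, 6, 7, 8, 8]


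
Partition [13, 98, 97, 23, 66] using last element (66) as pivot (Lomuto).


Pivot: 66
  13 <= 66: advance i (no swap)
  23 <= 66: swap -> [13, 23, 97, 98, 66]
Place pivot at 2: [13, 23, 66, 98, 97]

Partitioned: [13, 23, 66, 98, 97]


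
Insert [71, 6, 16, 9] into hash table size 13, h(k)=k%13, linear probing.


Insert 71: h=6 -> slot 6
Insert 6: h=6, 1 probes -> slot 7
Insert 16: h=3 -> slot 3
Insert 9: h=9 -> slot 9

Table: [None, None, None, 16, None, None, 71, 6, None, 9, None, None, None]


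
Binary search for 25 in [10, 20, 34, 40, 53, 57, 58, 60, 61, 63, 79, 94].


Step 1: lo=0, hi=11, mid=5, val=57
Step 2: lo=0, hi=4, mid=2, val=34
Step 3: lo=0, hi=1, mid=0, val=10
Step 4: lo=1, hi=1, mid=1, val=20

Not found


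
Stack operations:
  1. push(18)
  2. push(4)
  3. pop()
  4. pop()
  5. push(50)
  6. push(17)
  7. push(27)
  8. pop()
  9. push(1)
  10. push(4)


push(18) -> [18]
push(4) -> [18, 4]
pop()->4, [18]
pop()->18, []
push(50) -> [50]
push(17) -> [50, 17]
push(27) -> [50, 17, 27]
pop()->27, [50, 17]
push(1) -> [50, 17, 1]
push(4) -> [50, 17, 1, 4]

Final stack: [50, 17, 1, 4]


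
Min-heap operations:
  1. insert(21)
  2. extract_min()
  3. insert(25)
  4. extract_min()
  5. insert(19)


insert(21) -> [21]
extract_min()->21, []
insert(25) -> [25]
extract_min()->25, []
insert(19) -> [19]

Final heap: [19]


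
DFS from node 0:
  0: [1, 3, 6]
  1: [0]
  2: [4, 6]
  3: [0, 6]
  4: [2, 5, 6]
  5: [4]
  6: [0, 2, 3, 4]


Visit 0, push [6, 3, 1]
Visit 1, push []
Visit 3, push [6]
Visit 6, push [4, 2]
Visit 2, push [4]
Visit 4, push [5]
Visit 5, push []

DFS order: [0, 1, 3, 6, 2, 4, 5]


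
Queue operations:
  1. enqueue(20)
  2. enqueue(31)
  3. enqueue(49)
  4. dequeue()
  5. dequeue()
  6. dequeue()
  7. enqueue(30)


enqueue(20) -> [20]
enqueue(31) -> [20, 31]
enqueue(49) -> [20, 31, 49]
dequeue()->20, [31, 49]
dequeue()->31, [49]
dequeue()->49, []
enqueue(30) -> [30]

Final queue: [30]


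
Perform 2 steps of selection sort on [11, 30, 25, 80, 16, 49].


Initial: [11, 30, 25, 80, 16, 49]
Step 1: min=11 at 0
  Swap: [11, 30, 25, 80, 16, 49]
Step 2: min=16 at 4
  Swap: [11, 16, 25, 80, 30, 49]

After 2 steps: [11, 16, 25, 80, 30, 49]


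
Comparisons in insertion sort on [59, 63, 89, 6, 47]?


Algorithm: insertion sort
Input: [59, 63, 89, 6, 47]
Sorted: [6, 47, 59, 63, 89]

9


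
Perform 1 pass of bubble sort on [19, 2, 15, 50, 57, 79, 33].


Initial: [19, 2, 15, 50, 57, 79, 33]
Pass 1: [2, 15, 19, 50, 57, 33, 79] (3 swaps)

After 1 pass: [2, 15, 19, 50, 57, 33, 79]


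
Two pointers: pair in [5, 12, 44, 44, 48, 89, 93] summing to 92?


lo=0(5)+hi=6(93)=98
lo=0(5)+hi=5(89)=94
lo=0(5)+hi=4(48)=53
lo=1(12)+hi=4(48)=60
lo=2(44)+hi=4(48)=92

Yes: 44+48=92


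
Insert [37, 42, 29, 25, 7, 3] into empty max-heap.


Insert 37: [37]
Insert 42: [42, 37]
Insert 29: [42, 37, 29]
Insert 25: [42, 37, 29, 25]
Insert 7: [42, 37, 29, 25, 7]
Insert 3: [42, 37, 29, 25, 7, 3]

Final heap: [42, 37, 29, 25, 7, 3]


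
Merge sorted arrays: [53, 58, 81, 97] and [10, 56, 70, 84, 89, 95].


Take 10 from B
Take 53 from A
Take 56 from B
Take 58 from A
Take 70 from B
Take 81 from A
Take 84 from B
Take 89 from B
Take 95 from B

Merged: [10, 53, 56, 58, 70, 81, 84, 89, 95, 97]


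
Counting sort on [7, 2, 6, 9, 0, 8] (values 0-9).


Input: [7, 2, 6, 9, 0, 8]
Counts: [1, 0, 1, 0, 0, 0, 1, 1, 1, 1]

Sorted: [0, 2, 6, 7, 8, 9]


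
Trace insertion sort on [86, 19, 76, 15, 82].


Initial: [86, 19, 76, 15, 82]
Insert 19: [19, 86, 76, 15, 82]
Insert 76: [19, 76, 86, 15, 82]
Insert 15: [15, 19, 76, 86, 82]
Insert 82: [15, 19, 76, 82, 86]

Sorted: [15, 19, 76, 82, 86]


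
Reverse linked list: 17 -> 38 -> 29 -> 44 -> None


Step 1: curr=17, set curr.next=prev(None) | reversed so far: 17
Step 2: curr=38, set curr.next=prev(17) | reversed so far: 38 -> 17
Step 3: curr=29, set curr.next=prev(38) | reversed so far: 29 -> 38 -> 17
Step 4: curr=44, set curr.next=prev(29) | reversed so far: 44 -> 29 -> 38 -> 17

44 -> 29 -> 38 -> 17 -> None


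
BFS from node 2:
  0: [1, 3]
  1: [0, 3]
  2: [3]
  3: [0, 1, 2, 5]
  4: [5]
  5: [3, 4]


Visit 2, enqueue [3]
Visit 3, enqueue [0, 1, 5]
Visit 0, enqueue []
Visit 1, enqueue []
Visit 5, enqueue [4]
Visit 4, enqueue []

BFS order: [2, 3, 0, 1, 5, 4]


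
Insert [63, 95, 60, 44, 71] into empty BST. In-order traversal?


Insert 63: root
Insert 95: R from 63
Insert 60: L from 63
Insert 44: L from 63 -> L from 60
Insert 71: R from 63 -> L from 95

In-order: [44, 60, 63, 71, 95]


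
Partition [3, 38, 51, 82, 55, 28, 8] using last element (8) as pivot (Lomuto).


Pivot: 8
  3 <= 8: advance i (no swap)
Place pivot at 1: [3, 8, 51, 82, 55, 28, 38]

Partitioned: [3, 8, 51, 82, 55, 28, 38]


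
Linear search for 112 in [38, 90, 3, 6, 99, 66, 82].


i=0: 38!=112
i=1: 90!=112
i=2: 3!=112
i=3: 6!=112
i=4: 99!=112
i=5: 66!=112
i=6: 82!=112

Not found, 7 comps


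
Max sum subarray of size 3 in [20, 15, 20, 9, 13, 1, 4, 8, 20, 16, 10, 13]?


[0:3]: 55
[1:4]: 44
[2:5]: 42
[3:6]: 23
[4:7]: 18
[5:8]: 13
[6:9]: 32
[7:10]: 44
[8:11]: 46
[9:12]: 39

Max: 55 at [0:3]


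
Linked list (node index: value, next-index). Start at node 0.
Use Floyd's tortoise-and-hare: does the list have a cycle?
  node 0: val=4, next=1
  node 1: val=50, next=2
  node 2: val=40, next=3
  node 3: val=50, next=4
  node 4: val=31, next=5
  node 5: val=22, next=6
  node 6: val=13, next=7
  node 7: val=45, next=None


Floyd's tortoise (slow, +1) and hare (fast, +2):
  init: slow=0, fast=0
  step 1: slow=1, fast=2
  step 2: slow=2, fast=4
  step 3: slow=3, fast=6
  step 4: fast 6->7->None, no cycle

Cycle: no


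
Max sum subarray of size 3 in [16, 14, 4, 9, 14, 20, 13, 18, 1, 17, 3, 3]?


[0:3]: 34
[1:4]: 27
[2:5]: 27
[3:6]: 43
[4:7]: 47
[5:8]: 51
[6:9]: 32
[7:10]: 36
[8:11]: 21
[9:12]: 23

Max: 51 at [5:8]


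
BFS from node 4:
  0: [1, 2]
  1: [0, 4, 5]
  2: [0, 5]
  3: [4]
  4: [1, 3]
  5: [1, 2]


Visit 4, enqueue [1, 3]
Visit 1, enqueue [0, 5]
Visit 3, enqueue []
Visit 0, enqueue [2]
Visit 5, enqueue []
Visit 2, enqueue []

BFS order: [4, 1, 3, 0, 5, 2]


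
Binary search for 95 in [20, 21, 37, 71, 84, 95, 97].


Step 1: lo=0, hi=6, mid=3, val=71
Step 2: lo=4, hi=6, mid=5, val=95

Found at index 5


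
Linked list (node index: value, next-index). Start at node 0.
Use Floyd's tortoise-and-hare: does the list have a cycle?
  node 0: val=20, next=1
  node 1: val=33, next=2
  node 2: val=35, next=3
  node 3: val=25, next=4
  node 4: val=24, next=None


Floyd's tortoise (slow, +1) and hare (fast, +2):
  init: slow=0, fast=0
  step 1: slow=1, fast=2
  step 2: slow=2, fast=4
  step 3: fast -> None, no cycle

Cycle: no


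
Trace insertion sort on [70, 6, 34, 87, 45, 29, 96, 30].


Initial: [70, 6, 34, 87, 45, 29, 96, 30]
Insert 6: [6, 70, 34, 87, 45, 29, 96, 30]
Insert 34: [6, 34, 70, 87, 45, 29, 96, 30]
Insert 87: [6, 34, 70, 87, 45, 29, 96, 30]
Insert 45: [6, 34, 45, 70, 87, 29, 96, 30]
Insert 29: [6, 29, 34, 45, 70, 87, 96, 30]
Insert 96: [6, 29, 34, 45, 70, 87, 96, 30]
Insert 30: [6, 29, 30, 34, 45, 70, 87, 96]

Sorted: [6, 29, 30, 34, 45, 70, 87, 96]


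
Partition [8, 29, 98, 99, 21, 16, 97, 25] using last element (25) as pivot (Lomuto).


Pivot: 25
  8 <= 25: advance i (no swap)
  21 <= 25: swap -> [8, 21, 98, 99, 29, 16, 97, 25]
  16 <= 25: swap -> [8, 21, 16, 99, 29, 98, 97, 25]
Place pivot at 3: [8, 21, 16, 25, 29, 98, 97, 99]

Partitioned: [8, 21, 16, 25, 29, 98, 97, 99]


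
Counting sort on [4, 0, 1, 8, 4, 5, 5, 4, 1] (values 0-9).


Input: [4, 0, 1, 8, 4, 5, 5, 4, 1]
Counts: [1, 2, 0, 0, 3, 2, 0, 0, 1, 0]

Sorted: [0, 1, 1, 4, 4, 4, 5, 5, 8]


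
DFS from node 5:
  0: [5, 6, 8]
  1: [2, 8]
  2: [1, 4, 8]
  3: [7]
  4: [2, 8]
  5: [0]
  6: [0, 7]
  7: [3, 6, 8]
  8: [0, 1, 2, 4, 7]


Visit 5, push [0]
Visit 0, push [8, 6]
Visit 6, push [7]
Visit 7, push [8, 3]
Visit 3, push []
Visit 8, push [4, 2, 1]
Visit 1, push [2]
Visit 2, push [4]
Visit 4, push []

DFS order: [5, 0, 6, 7, 3, 8, 1, 2, 4]


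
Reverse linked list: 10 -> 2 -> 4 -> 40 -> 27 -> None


Step 1: curr=10, set curr.next=prev(None) | reversed so far: 10
Step 2: curr=2, set curr.next=prev(10) | reversed so far: 2 -> 10
Step 3: curr=4, set curr.next=prev(2) | reversed so far: 4 -> 2 -> 10
Step 4: curr=40, set curr.next=prev(4) | reversed so far: 40 -> 4 -> 2 -> 10
Step 5: curr=27, set curr.next=prev(40) | reversed so far: 27 -> 40 -> 4 -> 2 -> 10

27 -> 40 -> 4 -> 2 -> 10 -> None


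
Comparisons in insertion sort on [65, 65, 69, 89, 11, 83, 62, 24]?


Algorithm: insertion sort
Input: [65, 65, 69, 89, 11, 83, 62, 24]
Sorted: [11, 24, 62, 65, 65, 69, 83, 89]

22


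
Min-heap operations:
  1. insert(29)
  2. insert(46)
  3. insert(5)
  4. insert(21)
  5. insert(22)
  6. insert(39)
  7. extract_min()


insert(29) -> [29]
insert(46) -> [29, 46]
insert(5) -> [5, 46, 29]
insert(21) -> [5, 21, 29, 46]
insert(22) -> [5, 21, 29, 46, 22]
insert(39) -> [5, 21, 29, 46, 22, 39]
extract_min()->5, [21, 22, 29, 46, 39]

Final heap: [21, 22, 29, 46, 39]


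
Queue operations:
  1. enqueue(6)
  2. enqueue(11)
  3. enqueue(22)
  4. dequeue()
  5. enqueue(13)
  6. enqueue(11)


enqueue(6) -> [6]
enqueue(11) -> [6, 11]
enqueue(22) -> [6, 11, 22]
dequeue()->6, [11, 22]
enqueue(13) -> [11, 22, 13]
enqueue(11) -> [11, 22, 13, 11]

Final queue: [11, 22, 13, 11]


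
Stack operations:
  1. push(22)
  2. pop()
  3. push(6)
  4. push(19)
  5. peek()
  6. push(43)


push(22) -> [22]
pop()->22, []
push(6) -> [6]
push(19) -> [6, 19]
peek()->19
push(43) -> [6, 19, 43]

Final stack: [6, 19, 43]


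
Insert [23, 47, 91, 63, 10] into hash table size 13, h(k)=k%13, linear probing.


Insert 23: h=10 -> slot 10
Insert 47: h=8 -> slot 8
Insert 91: h=0 -> slot 0
Insert 63: h=11 -> slot 11
Insert 10: h=10, 2 probes -> slot 12

Table: [91, None, None, None, None, None, None, None, 47, None, 23, 63, 10]


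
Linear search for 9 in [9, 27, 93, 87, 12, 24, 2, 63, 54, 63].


i=0: 9==9 found!

Found at 0, 1 comps


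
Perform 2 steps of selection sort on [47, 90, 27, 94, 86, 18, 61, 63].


Initial: [47, 90, 27, 94, 86, 18, 61, 63]
Step 1: min=18 at 5
  Swap: [18, 90, 27, 94, 86, 47, 61, 63]
Step 2: min=27 at 2
  Swap: [18, 27, 90, 94, 86, 47, 61, 63]

After 2 steps: [18, 27, 90, 94, 86, 47, 61, 63]


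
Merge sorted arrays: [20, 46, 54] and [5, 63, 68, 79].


Take 5 from B
Take 20 from A
Take 46 from A
Take 54 from A

Merged: [5, 20, 46, 54, 63, 68, 79]


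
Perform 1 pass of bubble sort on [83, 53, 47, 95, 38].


Initial: [83, 53, 47, 95, 38]
Pass 1: [53, 47, 83, 38, 95] (3 swaps)

After 1 pass: [53, 47, 83, 38, 95]


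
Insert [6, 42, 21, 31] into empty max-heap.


Insert 6: [6]
Insert 42: [42, 6]
Insert 21: [42, 6, 21]
Insert 31: [42, 31, 21, 6]

Final heap: [42, 31, 21, 6]


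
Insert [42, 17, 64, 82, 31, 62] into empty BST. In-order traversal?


Insert 42: root
Insert 17: L from 42
Insert 64: R from 42
Insert 82: R from 42 -> R from 64
Insert 31: L from 42 -> R from 17
Insert 62: R from 42 -> L from 64

In-order: [17, 31, 42, 62, 64, 82]


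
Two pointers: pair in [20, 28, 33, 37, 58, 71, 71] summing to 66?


lo=0(20)+hi=6(71)=91
lo=0(20)+hi=5(71)=91
lo=0(20)+hi=4(58)=78
lo=0(20)+hi=3(37)=57
lo=1(28)+hi=3(37)=65
lo=2(33)+hi=3(37)=70

No pair found


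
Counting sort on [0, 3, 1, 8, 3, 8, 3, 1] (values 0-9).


Input: [0, 3, 1, 8, 3, 8, 3, 1]
Counts: [1, 2, 0, 3, 0, 0, 0, 0, 2, 0]

Sorted: [0, 1, 1, 3, 3, 3, 8, 8]


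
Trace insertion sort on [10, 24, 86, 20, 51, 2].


Initial: [10, 24, 86, 20, 51, 2]
Insert 24: [10, 24, 86, 20, 51, 2]
Insert 86: [10, 24, 86, 20, 51, 2]
Insert 20: [10, 20, 24, 86, 51, 2]
Insert 51: [10, 20, 24, 51, 86, 2]
Insert 2: [2, 10, 20, 24, 51, 86]

Sorted: [2, 10, 20, 24, 51, 86]


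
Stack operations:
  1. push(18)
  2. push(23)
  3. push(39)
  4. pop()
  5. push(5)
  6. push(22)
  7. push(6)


push(18) -> [18]
push(23) -> [18, 23]
push(39) -> [18, 23, 39]
pop()->39, [18, 23]
push(5) -> [18, 23, 5]
push(22) -> [18, 23, 5, 22]
push(6) -> [18, 23, 5, 22, 6]

Final stack: [18, 23, 5, 22, 6]


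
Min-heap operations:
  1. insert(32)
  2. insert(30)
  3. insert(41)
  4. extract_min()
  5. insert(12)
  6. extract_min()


insert(32) -> [32]
insert(30) -> [30, 32]
insert(41) -> [30, 32, 41]
extract_min()->30, [32, 41]
insert(12) -> [12, 41, 32]
extract_min()->12, [32, 41]

Final heap: [32, 41]


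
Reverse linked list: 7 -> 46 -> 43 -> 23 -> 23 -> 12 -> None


Step 1: curr=7, set curr.next=prev(None) | reversed so far: 7
Step 2: curr=46, set curr.next=prev(7) | reversed so far: 46 -> 7
Step 3: curr=43, set curr.next=prev(46) | reversed so far: 43 -> 46 -> 7
Step 4: curr=23, set curr.next=prev(43) | reversed so far: 23 -> 43 -> 46 -> 7
Step 5: curr=23, set curr.next=prev(23) | reversed so far: 23 -> 23 -> 43 -> 46 -> 7
Step 6: curr=12, set curr.next=prev(23) | reversed so far: 12 -> 23 -> 23 -> 43 -> 46 -> 7

12 -> 23 -> 23 -> 43 -> 46 -> 7 -> None


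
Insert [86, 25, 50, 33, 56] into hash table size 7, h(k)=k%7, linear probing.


Insert 86: h=2 -> slot 2
Insert 25: h=4 -> slot 4
Insert 50: h=1 -> slot 1
Insert 33: h=5 -> slot 5
Insert 56: h=0 -> slot 0

Table: [56, 50, 86, None, 25, 33, None]


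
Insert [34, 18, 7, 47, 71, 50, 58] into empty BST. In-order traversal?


Insert 34: root
Insert 18: L from 34
Insert 7: L from 34 -> L from 18
Insert 47: R from 34
Insert 71: R from 34 -> R from 47
Insert 50: R from 34 -> R from 47 -> L from 71
Insert 58: R from 34 -> R from 47 -> L from 71 -> R from 50

In-order: [7, 18, 34, 47, 50, 58, 71]


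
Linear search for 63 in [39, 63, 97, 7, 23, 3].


i=0: 39!=63
i=1: 63==63 found!

Found at 1, 2 comps


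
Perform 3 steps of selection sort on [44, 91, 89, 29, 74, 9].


Initial: [44, 91, 89, 29, 74, 9]
Step 1: min=9 at 5
  Swap: [9, 91, 89, 29, 74, 44]
Step 2: min=29 at 3
  Swap: [9, 29, 89, 91, 74, 44]
Step 3: min=44 at 5
  Swap: [9, 29, 44, 91, 74, 89]

After 3 steps: [9, 29, 44, 91, 74, 89]


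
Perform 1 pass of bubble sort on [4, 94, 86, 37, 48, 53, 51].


Initial: [4, 94, 86, 37, 48, 53, 51]
Pass 1: [4, 86, 37, 48, 53, 51, 94] (5 swaps)

After 1 pass: [4, 86, 37, 48, 53, 51, 94]


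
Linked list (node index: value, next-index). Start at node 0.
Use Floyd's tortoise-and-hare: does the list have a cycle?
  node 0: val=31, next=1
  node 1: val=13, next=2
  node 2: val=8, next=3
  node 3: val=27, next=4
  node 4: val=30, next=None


Floyd's tortoise (slow, +1) and hare (fast, +2):
  init: slow=0, fast=0
  step 1: slow=1, fast=2
  step 2: slow=2, fast=4
  step 3: fast -> None, no cycle

Cycle: no


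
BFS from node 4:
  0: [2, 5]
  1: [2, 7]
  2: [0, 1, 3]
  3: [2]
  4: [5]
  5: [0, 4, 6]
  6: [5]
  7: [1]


Visit 4, enqueue [5]
Visit 5, enqueue [0, 6]
Visit 0, enqueue [2]
Visit 6, enqueue []
Visit 2, enqueue [1, 3]
Visit 1, enqueue [7]
Visit 3, enqueue []
Visit 7, enqueue []

BFS order: [4, 5, 0, 6, 2, 1, 3, 7]


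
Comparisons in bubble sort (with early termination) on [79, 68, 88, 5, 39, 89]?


Algorithm: bubble sort (with early termination)
Input: [79, 68, 88, 5, 39, 89]
Sorted: [5, 39, 68, 79, 88, 89]

14


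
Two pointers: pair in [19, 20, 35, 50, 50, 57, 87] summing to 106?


lo=0(19)+hi=6(87)=106

Yes: 19+87=106


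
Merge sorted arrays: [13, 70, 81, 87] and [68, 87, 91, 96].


Take 13 from A
Take 68 from B
Take 70 from A
Take 81 from A
Take 87 from A

Merged: [13, 68, 70, 81, 87, 87, 91, 96]


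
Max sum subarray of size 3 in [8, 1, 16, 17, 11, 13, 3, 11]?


[0:3]: 25
[1:4]: 34
[2:5]: 44
[3:6]: 41
[4:7]: 27
[5:8]: 27

Max: 44 at [2:5]


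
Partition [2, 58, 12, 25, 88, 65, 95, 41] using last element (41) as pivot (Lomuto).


Pivot: 41
  2 <= 41: advance i (no swap)
  12 <= 41: swap -> [2, 12, 58, 25, 88, 65, 95, 41]
  25 <= 41: swap -> [2, 12, 25, 58, 88, 65, 95, 41]
Place pivot at 3: [2, 12, 25, 41, 88, 65, 95, 58]

Partitioned: [2, 12, 25, 41, 88, 65, 95, 58]


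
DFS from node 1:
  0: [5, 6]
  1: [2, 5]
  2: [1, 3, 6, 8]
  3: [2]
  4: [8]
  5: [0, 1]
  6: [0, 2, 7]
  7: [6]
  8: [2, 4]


Visit 1, push [5, 2]
Visit 2, push [8, 6, 3]
Visit 3, push []
Visit 6, push [7, 0]
Visit 0, push [5]
Visit 5, push []
Visit 7, push []
Visit 8, push [4]
Visit 4, push []

DFS order: [1, 2, 3, 6, 0, 5, 7, 8, 4]


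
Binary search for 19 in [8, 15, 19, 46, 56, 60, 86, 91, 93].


Step 1: lo=0, hi=8, mid=4, val=56
Step 2: lo=0, hi=3, mid=1, val=15
Step 3: lo=2, hi=3, mid=2, val=19

Found at index 2


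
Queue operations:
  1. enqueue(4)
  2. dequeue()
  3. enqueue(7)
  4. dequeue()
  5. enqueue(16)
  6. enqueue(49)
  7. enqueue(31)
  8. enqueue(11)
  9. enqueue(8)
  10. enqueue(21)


enqueue(4) -> [4]
dequeue()->4, []
enqueue(7) -> [7]
dequeue()->7, []
enqueue(16) -> [16]
enqueue(49) -> [16, 49]
enqueue(31) -> [16, 49, 31]
enqueue(11) -> [16, 49, 31, 11]
enqueue(8) -> [16, 49, 31, 11, 8]
enqueue(21) -> [16, 49, 31, 11, 8, 21]

Final queue: [16, 49, 31, 11, 8, 21]


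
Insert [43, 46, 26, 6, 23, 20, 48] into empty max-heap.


Insert 43: [43]
Insert 46: [46, 43]
Insert 26: [46, 43, 26]
Insert 6: [46, 43, 26, 6]
Insert 23: [46, 43, 26, 6, 23]
Insert 20: [46, 43, 26, 6, 23, 20]
Insert 48: [48, 43, 46, 6, 23, 20, 26]

Final heap: [48, 43, 46, 6, 23, 20, 26]


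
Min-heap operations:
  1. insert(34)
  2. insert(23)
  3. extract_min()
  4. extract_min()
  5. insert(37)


insert(34) -> [34]
insert(23) -> [23, 34]
extract_min()->23, [34]
extract_min()->34, []
insert(37) -> [37]

Final heap: [37]


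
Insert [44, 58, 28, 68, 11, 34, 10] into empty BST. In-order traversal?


Insert 44: root
Insert 58: R from 44
Insert 28: L from 44
Insert 68: R from 44 -> R from 58
Insert 11: L from 44 -> L from 28
Insert 34: L from 44 -> R from 28
Insert 10: L from 44 -> L from 28 -> L from 11

In-order: [10, 11, 28, 34, 44, 58, 68]


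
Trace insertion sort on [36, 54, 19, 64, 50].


Initial: [36, 54, 19, 64, 50]
Insert 54: [36, 54, 19, 64, 50]
Insert 19: [19, 36, 54, 64, 50]
Insert 64: [19, 36, 54, 64, 50]
Insert 50: [19, 36, 50, 54, 64]

Sorted: [19, 36, 50, 54, 64]


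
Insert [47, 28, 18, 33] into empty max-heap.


Insert 47: [47]
Insert 28: [47, 28]
Insert 18: [47, 28, 18]
Insert 33: [47, 33, 18, 28]

Final heap: [47, 33, 18, 28]


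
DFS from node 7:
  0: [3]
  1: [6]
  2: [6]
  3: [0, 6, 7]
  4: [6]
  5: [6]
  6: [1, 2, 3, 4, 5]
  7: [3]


Visit 7, push [3]
Visit 3, push [6, 0]
Visit 0, push []
Visit 6, push [5, 4, 2, 1]
Visit 1, push []
Visit 2, push []
Visit 4, push []
Visit 5, push []

DFS order: [7, 3, 0, 6, 1, 2, 4, 5]


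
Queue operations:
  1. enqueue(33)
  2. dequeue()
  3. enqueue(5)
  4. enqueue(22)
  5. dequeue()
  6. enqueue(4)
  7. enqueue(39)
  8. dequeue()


enqueue(33) -> [33]
dequeue()->33, []
enqueue(5) -> [5]
enqueue(22) -> [5, 22]
dequeue()->5, [22]
enqueue(4) -> [22, 4]
enqueue(39) -> [22, 4, 39]
dequeue()->22, [4, 39]

Final queue: [4, 39]


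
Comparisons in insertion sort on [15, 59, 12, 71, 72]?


Algorithm: insertion sort
Input: [15, 59, 12, 71, 72]
Sorted: [12, 15, 59, 71, 72]

5


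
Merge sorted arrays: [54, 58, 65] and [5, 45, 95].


Take 5 from B
Take 45 from B
Take 54 from A
Take 58 from A
Take 65 from A

Merged: [5, 45, 54, 58, 65, 95]


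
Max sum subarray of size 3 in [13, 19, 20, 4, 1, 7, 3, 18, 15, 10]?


[0:3]: 52
[1:4]: 43
[2:5]: 25
[3:6]: 12
[4:7]: 11
[5:8]: 28
[6:9]: 36
[7:10]: 43

Max: 52 at [0:3]


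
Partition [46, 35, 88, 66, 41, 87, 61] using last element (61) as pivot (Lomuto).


Pivot: 61
  46 <= 61: advance i (no swap)
  35 <= 61: advance i (no swap)
  41 <= 61: swap -> [46, 35, 41, 66, 88, 87, 61]
Place pivot at 3: [46, 35, 41, 61, 88, 87, 66]

Partitioned: [46, 35, 41, 61, 88, 87, 66]


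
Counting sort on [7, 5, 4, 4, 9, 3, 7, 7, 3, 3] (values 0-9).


Input: [7, 5, 4, 4, 9, 3, 7, 7, 3, 3]
Counts: [0, 0, 0, 3, 2, 1, 0, 3, 0, 1]

Sorted: [3, 3, 3, 4, 4, 5, 7, 7, 7, 9]


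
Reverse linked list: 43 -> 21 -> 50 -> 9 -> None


Step 1: curr=43, set curr.next=prev(None) | reversed so far: 43
Step 2: curr=21, set curr.next=prev(43) | reversed so far: 21 -> 43
Step 3: curr=50, set curr.next=prev(21) | reversed so far: 50 -> 21 -> 43
Step 4: curr=9, set curr.next=prev(50) | reversed so far: 9 -> 50 -> 21 -> 43

9 -> 50 -> 21 -> 43 -> None


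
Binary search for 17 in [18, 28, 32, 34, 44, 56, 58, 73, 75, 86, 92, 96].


Step 1: lo=0, hi=11, mid=5, val=56
Step 2: lo=0, hi=4, mid=2, val=32
Step 3: lo=0, hi=1, mid=0, val=18

Not found


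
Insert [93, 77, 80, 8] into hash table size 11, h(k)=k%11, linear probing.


Insert 93: h=5 -> slot 5
Insert 77: h=0 -> slot 0
Insert 80: h=3 -> slot 3
Insert 8: h=8 -> slot 8

Table: [77, None, None, 80, None, 93, None, None, 8, None, None]


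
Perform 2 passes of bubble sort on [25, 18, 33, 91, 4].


Initial: [25, 18, 33, 91, 4]
Pass 1: [18, 25, 33, 4, 91] (2 swaps)
Pass 2: [18, 25, 4, 33, 91] (1 swaps)

After 2 passes: [18, 25, 4, 33, 91]


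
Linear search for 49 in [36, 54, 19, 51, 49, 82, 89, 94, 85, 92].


i=0: 36!=49
i=1: 54!=49
i=2: 19!=49
i=3: 51!=49
i=4: 49==49 found!

Found at 4, 5 comps


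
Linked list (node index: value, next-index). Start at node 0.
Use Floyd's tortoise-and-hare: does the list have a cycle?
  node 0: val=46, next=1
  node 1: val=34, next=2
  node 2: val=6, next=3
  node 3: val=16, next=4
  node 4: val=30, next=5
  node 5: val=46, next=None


Floyd's tortoise (slow, +1) and hare (fast, +2):
  init: slow=0, fast=0
  step 1: slow=1, fast=2
  step 2: slow=2, fast=4
  step 3: fast 4->5->None, no cycle

Cycle: no


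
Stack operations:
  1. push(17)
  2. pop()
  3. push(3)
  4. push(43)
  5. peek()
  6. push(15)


push(17) -> [17]
pop()->17, []
push(3) -> [3]
push(43) -> [3, 43]
peek()->43
push(15) -> [3, 43, 15]

Final stack: [3, 43, 15]


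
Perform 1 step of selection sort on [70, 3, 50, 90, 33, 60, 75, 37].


Initial: [70, 3, 50, 90, 33, 60, 75, 37]
Step 1: min=3 at 1
  Swap: [3, 70, 50, 90, 33, 60, 75, 37]

After 1 step: [3, 70, 50, 90, 33, 60, 75, 37]
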